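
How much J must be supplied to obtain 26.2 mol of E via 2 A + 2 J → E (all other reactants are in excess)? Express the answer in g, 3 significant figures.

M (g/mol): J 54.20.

2840 g

n(E) = 26.20 mol
n(J) = (2/1) × 26.20 = 52.40 mol
mass = 52.40 × 54.20 = 2840 g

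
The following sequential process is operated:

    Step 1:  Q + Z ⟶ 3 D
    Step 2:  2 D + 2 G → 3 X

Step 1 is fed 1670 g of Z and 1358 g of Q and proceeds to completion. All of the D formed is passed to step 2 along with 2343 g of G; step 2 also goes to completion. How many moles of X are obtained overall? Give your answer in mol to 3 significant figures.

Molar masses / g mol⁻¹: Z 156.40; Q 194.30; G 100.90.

Step 1:
n(Z) = 1670 / 156.40 = 10.68 mol
n(Q) = 1358 / 194.30 = 6.989 mol
n/ν for Z = 10.68/1 = 10.68
n/ν for Q = 6.989/1 = 6.989
Smallest n/ν is Q → limiting reagent.
n(D) produced = (3/1) × 6.989 = 20.97 mol
Step 2:
n(D) available = 20.97 mol
n(G) = 2343 / 100.90 = 23.22 mol
n/ν for D = 20.97/2 = 10.49
n/ν for G = 23.22/2 = 11.61
Smallest n/ν is D → limiting reagent.
n(X) = (3/2) × 20.97 = 31.46 mol

31.5 mol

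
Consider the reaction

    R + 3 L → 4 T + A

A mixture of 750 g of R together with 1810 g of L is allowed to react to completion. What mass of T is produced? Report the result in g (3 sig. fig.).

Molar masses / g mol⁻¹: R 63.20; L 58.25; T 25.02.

n(R) = 750.0 / 63.20 = 11.87 mol
n(L) = 1810 / 58.25 = 31.07 mol
n/ν → R: 11.87, L: 10.36; L is limiting.
n(T) = (4/3) × 31.07 = 41.43 mol
mass = 41.43 × 25.02 = 1037 g

1040 g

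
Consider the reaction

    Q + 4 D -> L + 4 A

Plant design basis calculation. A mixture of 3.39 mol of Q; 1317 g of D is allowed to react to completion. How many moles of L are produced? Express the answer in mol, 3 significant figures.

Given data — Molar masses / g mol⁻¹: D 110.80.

2.97 mol

n(Q) = 3.390 mol
n(D) = 1317 / 110.80 = 11.89 mol
n/ν for Q = 3.390/1 = 3.390
n/ν for D = 11.89/4 = 2.973
Smallest n/ν is D → limiting reagent.
n(L) = (1/4) × 11.89 = 2.973 mol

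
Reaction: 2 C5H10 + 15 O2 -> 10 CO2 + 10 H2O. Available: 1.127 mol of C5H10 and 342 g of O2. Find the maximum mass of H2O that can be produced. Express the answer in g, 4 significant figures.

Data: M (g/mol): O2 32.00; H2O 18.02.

101.5 g

n(C5H10) = 1.127 mol
n(O2) = 342.0 / 32.00 = 10.69 mol
n/ν for C5H10 = 1.127/2 = 0.5635
n/ν for O2 = 10.69/15 = 0.7127
Smallest n/ν is C5H10 → limiting reagent.
n(H2O) = (10/2) × 1.127 = 5.635 mol
mass = 5.635 × 18.02 = 101.5 g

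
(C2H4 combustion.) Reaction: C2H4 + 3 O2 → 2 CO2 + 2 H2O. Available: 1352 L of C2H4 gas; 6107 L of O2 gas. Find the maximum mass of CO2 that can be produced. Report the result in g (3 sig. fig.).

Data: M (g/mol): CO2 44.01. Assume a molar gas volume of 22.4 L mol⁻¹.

n(C2H4) = 1352 / 22.4 = 60.36 mol
n(O2) = 6107 / 22.4 = 272.6 mol
n/ν for C2H4 = 60.36/1 = 60.36
n/ν for O2 = 272.6/3 = 90.87
Smallest n/ν is C2H4 → limiting reagent.
n(CO2) = (2/1) × 60.36 = 120.7 mol
mass = 120.7 × 44.01 = 5312 g

5310 g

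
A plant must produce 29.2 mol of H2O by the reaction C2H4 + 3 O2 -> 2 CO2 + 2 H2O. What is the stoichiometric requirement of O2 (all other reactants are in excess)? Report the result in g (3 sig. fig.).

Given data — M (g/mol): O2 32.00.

1400 g

n(H2O) = 29.20 mol
n(O2) = (3/2) × 29.20 = 43.80 mol
mass = 43.80 × 32.00 = 1402 g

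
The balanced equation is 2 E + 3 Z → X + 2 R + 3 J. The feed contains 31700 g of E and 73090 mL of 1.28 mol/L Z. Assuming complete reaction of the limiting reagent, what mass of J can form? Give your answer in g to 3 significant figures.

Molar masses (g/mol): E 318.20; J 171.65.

n(E) = 31700 / 318.20 = 99.62 mol
n(Z) = 1.28 × 73090/1000 = 93.56 mol
n/ν for E = 99.62/2 = 49.81
n/ν for Z = 93.56/3 = 31.19
Smallest n/ν is Z → limiting reagent.
n(J) = (3/3) × 93.56 = 93.56 mol
mass = 93.56 × 171.65 = 16060 g

16100 g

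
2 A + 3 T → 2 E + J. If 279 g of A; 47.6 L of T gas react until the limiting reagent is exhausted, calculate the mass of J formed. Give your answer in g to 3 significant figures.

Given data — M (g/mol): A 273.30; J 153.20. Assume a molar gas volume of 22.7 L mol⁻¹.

78.2 g

n(A) = 279.0 / 273.30 = 1.021 mol
n(T) = 47.60 / 22.7 = 2.097 mol
n/ν for A = 1.021/2 = 0.5105
n/ν for T = 2.097/3 = 0.6990
Smallest n/ν is A → limiting reagent.
n(J) = (1/2) × 1.021 = 0.5105 mol
mass = 0.5105 × 153.20 = 78.21 g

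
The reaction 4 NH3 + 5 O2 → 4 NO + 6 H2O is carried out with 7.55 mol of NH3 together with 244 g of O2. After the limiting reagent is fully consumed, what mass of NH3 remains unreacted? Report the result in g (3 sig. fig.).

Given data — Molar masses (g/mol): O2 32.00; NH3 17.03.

24.7 g

n(NH3) = 7.550 mol
n(O2) = 244.0 / 32.00 = 7.625 mol
n/ν → NH3: 1.888, O2: 1.525; O2 is limiting.
NH3 consumed = (4/5) × 7.625 = 6.100 mol
NH3 remaining = 7.550 − 6.100 = 1.450 mol
mass = 1.450 × 17.03 = 24.69 g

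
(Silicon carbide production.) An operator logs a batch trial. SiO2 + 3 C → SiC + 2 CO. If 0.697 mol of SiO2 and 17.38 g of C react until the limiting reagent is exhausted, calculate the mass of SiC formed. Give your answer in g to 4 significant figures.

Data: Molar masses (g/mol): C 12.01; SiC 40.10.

n(SiO2) = 0.6970 mol
n(C) = 17.38 / 12.01 = 1.447 mol
n/ν for SiO2 = 0.6970/1 = 0.6970
n/ν for C = 1.447/3 = 0.4823
Smallest n/ν is C → limiting reagent.
n(SiC) = (1/3) × 1.447 = 0.4823 mol
mass = 0.4823 × 40.10 = 19.34 g

19.34 g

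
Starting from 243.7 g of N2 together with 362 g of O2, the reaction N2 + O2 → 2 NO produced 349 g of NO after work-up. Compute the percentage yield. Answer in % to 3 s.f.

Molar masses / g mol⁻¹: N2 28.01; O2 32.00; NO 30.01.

66.8 %

n(N2) = 243.7 / 28.01 = 8.700 mol
n(O2) = 362.0 / 32.00 = 11.31 mol
n/ν for N2 = 8.700/1 = 8.700
n/ν for O2 = 11.31/1 = 11.31
Smallest n/ν is N2 → limiting reagent.
theoretical n(NO) = (2/1) × 8.700 = 17.40 mol → 522.2 g
% yield = 349 / 522.2 × 100 = 66.83 %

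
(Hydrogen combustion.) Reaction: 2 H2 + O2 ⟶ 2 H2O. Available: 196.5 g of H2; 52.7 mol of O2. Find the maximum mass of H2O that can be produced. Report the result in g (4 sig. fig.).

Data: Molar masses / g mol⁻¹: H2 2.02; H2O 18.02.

n(H2) = 196.5 / 2.02 = 97.28 mol
n(O2) = 52.70 mol
n/ν → H2: 48.64, O2: 52.70; H2 is limiting.
n(H2O) = (2/2) × 97.28 = 97.28 mol
mass = 97.28 × 18.02 = 1753 g

1753 g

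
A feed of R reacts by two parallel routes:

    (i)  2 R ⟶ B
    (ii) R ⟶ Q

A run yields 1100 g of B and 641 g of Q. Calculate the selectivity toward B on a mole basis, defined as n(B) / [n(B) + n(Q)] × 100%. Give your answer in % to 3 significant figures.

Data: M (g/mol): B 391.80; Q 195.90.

n(B) = 1100 / 391.80 = 2.808 mol
n(Q) = 641 / 195.90 = 3.272 mol
selectivity = 2.808/(2.808+3.272) × 100 = 46.18 %

46.2 %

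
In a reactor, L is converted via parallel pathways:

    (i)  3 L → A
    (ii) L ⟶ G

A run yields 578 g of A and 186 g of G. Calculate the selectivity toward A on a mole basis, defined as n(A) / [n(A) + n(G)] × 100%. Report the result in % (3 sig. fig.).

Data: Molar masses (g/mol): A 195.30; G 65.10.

n(A) = 578 / 195.30 = 2.960 mol
n(G) = 186 / 65.10 = 2.857 mol
selectivity = 2.960/(2.960+2.857) × 100 = 50.89 %

50.9 %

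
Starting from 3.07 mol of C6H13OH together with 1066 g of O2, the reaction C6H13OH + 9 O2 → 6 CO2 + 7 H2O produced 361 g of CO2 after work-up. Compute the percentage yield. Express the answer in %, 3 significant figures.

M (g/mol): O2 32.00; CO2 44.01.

n(C6H13OH) = 3.070 mol
n(O2) = 1066 / 32.00 = 33.31 mol
n/ν → C6H13OH: 3.070, O2: 3.701; C6H13OH is limiting.
theoretical n(CO2) = (6/1) × 3.070 = 18.42 mol → 810.7 g
% yield = 361 / 810.7 × 100 = 44.53 %

44.5 %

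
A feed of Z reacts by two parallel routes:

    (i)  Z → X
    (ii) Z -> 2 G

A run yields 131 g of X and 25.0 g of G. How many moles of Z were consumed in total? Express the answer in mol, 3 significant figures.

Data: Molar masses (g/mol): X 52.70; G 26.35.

2.96 mol

n(X) = 131 / 52.70 = 2.486 mol
n(G) = 25.0 / 26.35 = 0.9488 mol
n(Z) via (i) = (1/1)×2.486 = 2.486 mol
n(Z) via (ii) = (1/2)×0.9488 = 0.4744 mol
total n(Z) = 2.486 + 0.4744 = 2.960 mol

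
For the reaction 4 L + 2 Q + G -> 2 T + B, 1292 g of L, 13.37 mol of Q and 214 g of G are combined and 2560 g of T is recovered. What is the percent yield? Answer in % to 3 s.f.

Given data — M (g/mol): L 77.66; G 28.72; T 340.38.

90.4 %

n(L) = 1292 / 77.66 = 16.64 mol
n(Q) = 13.37 mol
n(G) = 214.0 / 28.72 = 7.451 mol
n/ν for L = 16.64/4 = 4.160
n/ν for Q = 13.37/2 = 6.685
n/ν for G = 7.451/1 = 7.451
Smallest n/ν is L → limiting reagent.
theoretical n(T) = (2/4) × 16.64 = 8.320 mol → 2832 g
% yield = 2560 / 2832 × 100 = 90.40 %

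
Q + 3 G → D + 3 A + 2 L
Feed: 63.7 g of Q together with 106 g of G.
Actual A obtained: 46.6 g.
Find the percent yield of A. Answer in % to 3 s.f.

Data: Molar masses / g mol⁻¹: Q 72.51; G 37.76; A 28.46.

62.1 %

n(Q) = 63.70 / 72.51 = 0.8785 mol
n(G) = 106.0 / 37.76 = 2.807 mol
n/ν → Q: 0.8785, G: 0.9357; Q is limiting.
theoretical n(A) = (3/1) × 0.8785 = 2.636 mol → 75.02 g
% yield = 46.6 / 75.02 × 100 = 62.12 %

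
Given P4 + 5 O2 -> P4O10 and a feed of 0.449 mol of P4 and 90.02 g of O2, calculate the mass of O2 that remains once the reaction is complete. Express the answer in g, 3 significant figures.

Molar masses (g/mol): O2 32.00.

18.2 g

n(P4) = 0.4490 mol
n(O2) = 90.02 / 32.00 = 2.813 mol
n/ν → P4: 0.4490, O2: 0.5626; P4 is limiting.
O2 consumed = (5/1) × 0.4490 = 2.245 mol
O2 remaining = 2.813 − 2.245 = 0.5680 mol
mass = 0.5680 × 32.00 = 18.18 g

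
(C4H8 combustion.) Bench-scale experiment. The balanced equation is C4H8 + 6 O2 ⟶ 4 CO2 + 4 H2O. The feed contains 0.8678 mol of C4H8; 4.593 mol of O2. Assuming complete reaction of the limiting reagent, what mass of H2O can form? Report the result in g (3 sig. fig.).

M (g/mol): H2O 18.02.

n(C4H8) = 0.8678 mol
n(O2) = 4.593 mol
n/ν for C4H8 = 0.8678/1 = 0.8678
n/ν for O2 = 4.593/6 = 0.7655
Smallest n/ν is O2 → limiting reagent.
n(H2O) = (4/6) × 4.593 = 3.062 mol
mass = 3.062 × 18.02 = 55.18 g

55.2 g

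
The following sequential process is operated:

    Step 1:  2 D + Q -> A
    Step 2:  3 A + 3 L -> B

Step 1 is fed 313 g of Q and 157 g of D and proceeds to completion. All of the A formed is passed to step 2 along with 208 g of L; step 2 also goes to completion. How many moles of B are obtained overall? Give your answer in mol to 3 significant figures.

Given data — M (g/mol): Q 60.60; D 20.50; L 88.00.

Step 1:
n(Q) = 313.0 / 60.60 = 5.165 mol
n(D) = 157.0 / 20.50 = 7.659 mol
n/ν → Q: 5.165, D: 3.830; D is limiting.
n(A) produced = (1/2) × 7.659 = 3.830 mol
Step 2:
n(A) available = 3.830 mol
n(L) = 208.0 / 88.00 = 2.364 mol
n/ν → A: 1.277, L: 0.7880; L is limiting.
n(B) = (1/3) × 2.364 = 0.7880 mol

0.788 mol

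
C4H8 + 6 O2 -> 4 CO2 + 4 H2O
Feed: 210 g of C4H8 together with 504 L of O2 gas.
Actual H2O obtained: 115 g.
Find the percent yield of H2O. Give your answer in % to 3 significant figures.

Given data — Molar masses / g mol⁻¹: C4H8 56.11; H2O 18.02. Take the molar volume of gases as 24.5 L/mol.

46.5 %

n(C4H8) = 210.0 / 56.11 = 3.743 mol
n(O2) = 504.0 / 24.5 = 20.57 mol
n/ν → C4H8: 3.743, O2: 3.428; O2 is limiting.
theoretical n(H2O) = (4/6) × 20.57 = 13.71 mol → 247.1 g
% yield = 115 / 247.1 × 100 = 46.54 %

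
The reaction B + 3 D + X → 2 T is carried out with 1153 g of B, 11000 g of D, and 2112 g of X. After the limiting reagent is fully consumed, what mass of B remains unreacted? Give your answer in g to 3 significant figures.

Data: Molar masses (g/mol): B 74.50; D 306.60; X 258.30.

n(B) = 1153 / 74.50 = 15.48 mol
n(D) = 11000 / 306.60 = 35.88 mol
n(X) = 2112 / 258.30 = 8.177 mol
n/ν for B = 15.48/1 = 15.48
n/ν for D = 35.88/3 = 11.96
n/ν for X = 8.177/1 = 8.177
Smallest n/ν is X → limiting reagent.
B consumed = (1/1) × 8.177 = 8.177 mol
B remaining = 15.48 − 8.177 = 7.303 mol
mass = 7.303 × 74.50 = 544.1 g

544 g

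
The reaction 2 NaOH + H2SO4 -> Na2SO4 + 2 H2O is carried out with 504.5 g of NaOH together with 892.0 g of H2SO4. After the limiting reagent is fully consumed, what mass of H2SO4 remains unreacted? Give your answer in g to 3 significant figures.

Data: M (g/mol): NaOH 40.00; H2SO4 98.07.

274 g

n(NaOH) = 504.5 / 40.00 = 12.61 mol
n(H2SO4) = 892.0 / 98.07 = 9.096 mol
n/ν for NaOH = 12.61/2 = 6.305
n/ν for H2SO4 = 9.096/1 = 9.096
Smallest n/ν is NaOH → limiting reagent.
H2SO4 consumed = (1/2) × 12.61 = 6.305 mol
H2SO4 remaining = 9.096 − 6.305 = 2.791 mol
mass = 2.791 × 98.07 = 273.7 g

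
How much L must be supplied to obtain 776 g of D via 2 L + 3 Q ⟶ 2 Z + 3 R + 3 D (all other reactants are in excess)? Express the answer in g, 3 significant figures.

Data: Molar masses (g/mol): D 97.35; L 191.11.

n(D) = 776 / 97.35 = 7.971 mol
n(L) = (2/3) × 7.971 = 5.314 mol
mass = 5.314 × 191.11 = 1016 g

1020 g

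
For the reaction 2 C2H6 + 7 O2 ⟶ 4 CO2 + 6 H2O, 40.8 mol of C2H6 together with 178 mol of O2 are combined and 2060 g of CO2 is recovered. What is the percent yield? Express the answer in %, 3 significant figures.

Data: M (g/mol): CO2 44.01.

n(C2H6) = 40.80 mol
n(O2) = 178.0 mol
n/ν for C2H6 = 40.80/2 = 20.40
n/ν for O2 = 178.0/7 = 25.43
Smallest n/ν is C2H6 → limiting reagent.
theoretical n(CO2) = (4/2) × 40.80 = 81.60 mol → 3591 g
% yield = 2060 / 3591 × 100 = 57.37 %

57.4 %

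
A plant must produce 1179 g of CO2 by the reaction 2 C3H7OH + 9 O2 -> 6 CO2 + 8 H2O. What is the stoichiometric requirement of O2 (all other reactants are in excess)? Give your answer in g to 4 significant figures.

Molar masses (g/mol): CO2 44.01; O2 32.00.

n(CO2) = 1179 / 44.01 = 26.79 mol
n(O2) = (9/6) × 26.79 = 40.19 mol
mass = 40.19 × 32.00 = 1286 g

1286 g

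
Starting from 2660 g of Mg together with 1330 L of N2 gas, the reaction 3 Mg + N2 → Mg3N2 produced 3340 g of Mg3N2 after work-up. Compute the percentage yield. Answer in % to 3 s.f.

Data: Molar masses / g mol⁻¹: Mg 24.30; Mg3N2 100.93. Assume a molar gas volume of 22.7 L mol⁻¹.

90.7 %

n(Mg) = 2660 / 24.30 = 109.5 mol
n(N2) = 1330 / 22.7 = 58.59 mol
n/ν for Mg = 109.5/3 = 36.50
n/ν for N2 = 58.59/1 = 58.59
Smallest n/ν is Mg → limiting reagent.
theoretical n(Mg3N2) = (1/3) × 109.5 = 36.50 mol → 3684 g
% yield = 3340 / 3684 × 100 = 90.66 %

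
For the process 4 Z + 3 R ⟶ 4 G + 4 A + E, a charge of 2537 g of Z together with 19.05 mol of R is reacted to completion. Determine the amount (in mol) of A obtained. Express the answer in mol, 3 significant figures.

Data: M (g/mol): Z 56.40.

25.4 mol

n(Z) = 2537 / 56.40 = 44.98 mol
n(R) = 19.05 mol
n/ν → Z: 11.25, R: 6.350; R is limiting.
n(A) = (4/3) × 19.05 = 25.40 mol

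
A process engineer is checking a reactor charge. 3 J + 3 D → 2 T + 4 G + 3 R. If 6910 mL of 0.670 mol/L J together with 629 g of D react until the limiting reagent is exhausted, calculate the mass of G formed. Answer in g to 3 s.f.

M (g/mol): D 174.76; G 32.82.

n(J) = 0.670 × 6910/1000 = 4.630 mol
n(D) = 629.0 / 174.76 = 3.599 mol
n/ν → J: 1.543, D: 1.200; D is limiting.
n(G) = (4/3) × 3.599 = 4.799 mol
mass = 4.799 × 32.82 = 157.5 g

158 g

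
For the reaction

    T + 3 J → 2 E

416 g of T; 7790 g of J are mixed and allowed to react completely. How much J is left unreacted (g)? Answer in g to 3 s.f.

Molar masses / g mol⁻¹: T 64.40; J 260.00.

n(T) = 416.0 / 64.40 = 6.460 mol
n(J) = 7790 / 260.00 = 29.96 mol
n/ν → T: 6.460, J: 9.987; T is limiting.
J consumed = (3/1) × 6.460 = 19.38 mol
J remaining = 29.96 − 19.38 = 10.58 mol
mass = 10.58 × 260.00 = 2751 g

2750 g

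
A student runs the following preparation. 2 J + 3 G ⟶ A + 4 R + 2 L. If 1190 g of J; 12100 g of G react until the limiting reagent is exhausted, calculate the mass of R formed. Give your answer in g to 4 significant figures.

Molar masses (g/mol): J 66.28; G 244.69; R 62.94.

2260 g

n(J) = 1190 / 66.28 = 17.95 mol
n(G) = 12100 / 244.69 = 49.45 mol
n/ν for J = 17.95/2 = 8.975
n/ν for G = 49.45/3 = 16.48
Smallest n/ν is J → limiting reagent.
n(R) = (4/2) × 17.95 = 35.90 mol
mass = 35.90 × 62.94 = 2260 g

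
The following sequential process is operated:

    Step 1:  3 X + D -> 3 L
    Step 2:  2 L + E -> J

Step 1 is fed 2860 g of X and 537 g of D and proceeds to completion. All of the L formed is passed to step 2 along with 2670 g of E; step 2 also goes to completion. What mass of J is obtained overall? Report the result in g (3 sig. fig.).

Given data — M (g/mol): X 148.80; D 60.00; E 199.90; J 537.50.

5170 g

Step 1:
n(X) = 2860 / 148.80 = 19.22 mol
n(D) = 537.0 / 60.00 = 8.950 mol
n/ν for X = 19.22/3 = 6.407
n/ν for D = 8.950/1 = 8.950
Smallest n/ν is X → limiting reagent.
n(L) produced = (3/3) × 19.22 = 19.22 mol
Step 2:
n(L) available = 19.22 mol
n(E) = 2670 / 199.90 = 13.36 mol
n/ν for L = 19.22/2 = 9.610
n/ν for E = 13.36/1 = 13.36
Smallest n/ν is L → limiting reagent.
n(J) = (1/2) × 19.22 = 9.610 mol
mass = 9.610 × 537.50 = 5165 g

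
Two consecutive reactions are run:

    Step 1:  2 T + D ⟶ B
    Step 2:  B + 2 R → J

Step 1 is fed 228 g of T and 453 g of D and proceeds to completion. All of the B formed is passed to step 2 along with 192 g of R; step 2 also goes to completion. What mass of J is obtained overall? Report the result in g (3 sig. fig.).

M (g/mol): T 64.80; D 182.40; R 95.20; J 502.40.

Step 1:
n(T) = 228.0 / 64.80 = 3.519 mol
n(D) = 453.0 / 182.40 = 2.484 mol
n/ν for T = 3.519/2 = 1.760
n/ν for D = 2.484/1 = 2.484
Smallest n/ν is T → limiting reagent.
n(B) produced = (1/2) × 3.519 = 1.760 mol
Step 2:
n(B) available = 1.760 mol
n(R) = 192.0 / 95.20 = 2.017 mol
n/ν for B = 1.760/1 = 1.760
n/ν for R = 2.017/2 = 1.009
Smallest n/ν is R → limiting reagent.
n(J) = (1/2) × 2.017 = 1.009 mol
mass = 1.009 × 502.40 = 506.9 g

507 g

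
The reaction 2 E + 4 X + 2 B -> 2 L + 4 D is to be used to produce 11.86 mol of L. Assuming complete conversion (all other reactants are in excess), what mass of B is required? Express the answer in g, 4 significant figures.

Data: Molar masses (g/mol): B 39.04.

463.0 g

n(L) = 11.86 mol
n(B) = (2/2) × 11.86 = 11.86 mol
mass = 11.86 × 39.04 = 463.0 g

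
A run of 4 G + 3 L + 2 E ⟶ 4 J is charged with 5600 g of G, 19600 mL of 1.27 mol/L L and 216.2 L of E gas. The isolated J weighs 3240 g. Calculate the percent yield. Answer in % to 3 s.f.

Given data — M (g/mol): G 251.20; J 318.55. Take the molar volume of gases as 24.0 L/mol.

n(G) = 5600 / 251.20 = 22.29 mol
n(L) = 1.27 × 19600/1000 = 24.89 mol
n(E) = 216.2 / 24.0 = 9.008 mol
n/ν for G = 22.29/4 = 5.573
n/ν for L = 24.89/3 = 8.297
n/ν for E = 9.008/2 = 4.504
Smallest n/ν is E → limiting reagent.
theoretical n(J) = (4/2) × 9.008 = 18.02 mol → 5740 g
% yield = 3240 / 5740 × 100 = 56.45 %

56.5 %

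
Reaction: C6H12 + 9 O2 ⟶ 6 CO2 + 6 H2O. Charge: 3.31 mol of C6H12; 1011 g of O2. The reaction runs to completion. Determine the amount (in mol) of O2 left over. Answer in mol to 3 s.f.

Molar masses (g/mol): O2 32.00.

n(C6H12) = 3.310 mol
n(O2) = 1011 / 32.00 = 31.59 mol
n/ν for C6H12 = 3.310/1 = 3.310
n/ν for O2 = 31.59/9 = 3.510
Smallest n/ν is C6H12 → limiting reagent.
O2 consumed = (9/1) × 3.310 = 29.79 mol
O2 remaining = 31.59 − 29.79 = 1.800 mol

1.80 mol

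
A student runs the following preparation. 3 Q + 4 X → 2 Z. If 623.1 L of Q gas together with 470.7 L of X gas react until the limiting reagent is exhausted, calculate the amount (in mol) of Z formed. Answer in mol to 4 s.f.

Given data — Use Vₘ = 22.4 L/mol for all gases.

n(Q) = 623.1 / 22.4 = 27.82 mol
n(X) = 470.7 / 22.4 = 21.01 mol
n/ν → Q: 9.273, X: 5.253; X is limiting.
n(Z) = (2/4) × 21.01 = 10.51 mol

10.51 mol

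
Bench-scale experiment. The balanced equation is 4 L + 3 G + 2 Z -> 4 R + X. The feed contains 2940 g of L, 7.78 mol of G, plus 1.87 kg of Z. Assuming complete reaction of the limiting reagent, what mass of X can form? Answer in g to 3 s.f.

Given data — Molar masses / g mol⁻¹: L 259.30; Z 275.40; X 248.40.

n(L) = 2940 / 259.30 = 11.34 mol
n(G) = 7.780 mol
n(Z) = 1.870×1000 / 275.40 = 6.790 mol
n/ν for L = 11.34/4 = 2.835
n/ν for G = 7.780/3 = 2.593
n/ν for Z = 6.790/2 = 3.395
Smallest n/ν is G → limiting reagent.
n(X) = (1/3) × 7.780 = 2.593 mol
mass = 2.593 × 248.40 = 644.1 g

644 g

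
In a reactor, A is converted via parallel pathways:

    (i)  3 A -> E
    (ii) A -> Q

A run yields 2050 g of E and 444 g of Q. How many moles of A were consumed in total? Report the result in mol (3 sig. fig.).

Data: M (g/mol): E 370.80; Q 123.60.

20.2 mol

n(E) = 2050 / 370.80 = 5.529 mol
n(Q) = 444 / 123.60 = 3.592 mol
n(A) via (i) = (3/1)×5.529 = 16.59 mol
n(A) via (ii) = (1/1)×3.592 = 3.592 mol
total n(A) = 16.59 + 3.592 = 20.18 mol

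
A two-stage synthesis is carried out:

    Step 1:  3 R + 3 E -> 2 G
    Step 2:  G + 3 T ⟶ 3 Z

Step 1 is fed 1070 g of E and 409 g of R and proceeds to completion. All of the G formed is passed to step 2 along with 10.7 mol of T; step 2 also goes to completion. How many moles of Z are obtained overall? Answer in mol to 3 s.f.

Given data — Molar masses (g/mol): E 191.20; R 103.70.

Step 1:
n(E) = 1070 / 191.20 = 5.596 mol
n(R) = 409.0 / 103.70 = 3.944 mol
n/ν for E = 5.596/3 = 1.865
n/ν for R = 3.944/3 = 1.315
Smallest n/ν is R → limiting reagent.
n(G) produced = (2/3) × 3.944 = 2.629 mol
Step 2:
n(G) available = 2.629 mol
n(T) = 10.70 mol
n/ν for G = 2.629/1 = 2.629
n/ν for T = 10.70/3 = 3.567
Smallest n/ν is G → limiting reagent.
n(Z) = (3/1) × 2.629 = 7.887 mol

7.89 mol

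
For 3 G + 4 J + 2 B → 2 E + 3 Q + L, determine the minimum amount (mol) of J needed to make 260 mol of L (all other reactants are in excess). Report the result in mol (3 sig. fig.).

n(L) = 260.0 mol
n(J) = (4/1) × 260.0 = 1040 mol

1040 mol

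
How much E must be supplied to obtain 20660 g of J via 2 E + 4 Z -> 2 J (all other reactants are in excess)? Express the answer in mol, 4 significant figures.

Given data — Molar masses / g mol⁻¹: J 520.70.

n(J) = 20660 / 520.70 = 39.68 mol
n(E) = (2/2) × 39.68 = 39.68 mol

39.68 mol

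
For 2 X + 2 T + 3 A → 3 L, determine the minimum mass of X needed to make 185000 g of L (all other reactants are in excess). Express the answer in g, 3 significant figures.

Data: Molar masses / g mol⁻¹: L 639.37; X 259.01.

50000 g

n(L) = 185000 / 639.37 = 289.3 mol
n(X) = (2/3) × 289.3 = 192.9 mol
mass = 192.9 × 259.01 = 49960 g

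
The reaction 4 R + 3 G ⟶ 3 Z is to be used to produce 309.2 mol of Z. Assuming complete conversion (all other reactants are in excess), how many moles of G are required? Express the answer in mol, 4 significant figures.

309.2 mol

n(Z) = 309.2 mol
n(G) = (3/3) × 309.2 = 309.2 mol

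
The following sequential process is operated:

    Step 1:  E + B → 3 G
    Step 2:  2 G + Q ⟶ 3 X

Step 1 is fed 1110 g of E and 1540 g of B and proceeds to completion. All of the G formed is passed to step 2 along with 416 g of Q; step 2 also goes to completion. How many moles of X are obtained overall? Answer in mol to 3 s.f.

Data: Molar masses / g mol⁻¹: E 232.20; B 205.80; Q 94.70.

Step 1:
n(E) = 1110 / 232.20 = 4.780 mol
n(B) = 1540 / 205.80 = 7.483 mol
n/ν for E = 4.780/1 = 4.780
n/ν for B = 7.483/1 = 7.483
Smallest n/ν is E → limiting reagent.
n(G) produced = (3/1) × 4.780 = 14.34 mol
Step 2:
n(G) available = 14.34 mol
n(Q) = 416.0 / 94.70 = 4.393 mol
n/ν for G = 14.34/2 = 7.170
n/ν for Q = 4.393/1 = 4.393
Smallest n/ν is Q → limiting reagent.
n(X) = (3/1) × 4.393 = 13.18 mol

13.2 mol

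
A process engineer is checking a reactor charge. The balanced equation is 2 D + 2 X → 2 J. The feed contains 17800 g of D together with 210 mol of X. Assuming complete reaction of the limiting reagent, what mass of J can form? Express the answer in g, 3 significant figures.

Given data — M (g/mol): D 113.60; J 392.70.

61500 g

n(D) = 17800 / 113.60 = 156.7 mol
n(X) = 210.0 mol
n/ν for D = 156.7/2 = 78.35
n/ν for X = 210.0/2 = 105.0
Smallest n/ν is D → limiting reagent.
n(J) = (2/2) × 156.7 = 156.7 mol
mass = 156.7 × 392.70 = 61540 g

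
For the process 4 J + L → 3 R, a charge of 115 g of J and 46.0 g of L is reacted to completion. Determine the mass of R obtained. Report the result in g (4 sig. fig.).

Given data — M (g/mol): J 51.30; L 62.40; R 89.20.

150.0 g

n(J) = 115.0 / 51.30 = 2.242 mol
n(L) = 46.00 / 62.40 = 0.7372 mol
n/ν for J = 2.242/4 = 0.5605
n/ν for L = 0.7372/1 = 0.7372
Smallest n/ν is J → limiting reagent.
n(R) = (3/4) × 2.242 = 1.682 mol
mass = 1.682 × 89.20 = 150.0 g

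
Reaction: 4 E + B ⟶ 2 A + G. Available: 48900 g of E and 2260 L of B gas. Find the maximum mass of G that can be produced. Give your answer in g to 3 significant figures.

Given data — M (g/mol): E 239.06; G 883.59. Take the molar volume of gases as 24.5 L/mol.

n(E) = 48900 / 239.06 = 204.6 mol
n(B) = 2260 / 24.5 = 92.24 mol
n/ν → E: 51.15, B: 92.24; E is limiting.
n(G) = (1/4) × 204.6 = 51.15 mol
mass = 51.15 × 883.59 = 45200 g

45200 g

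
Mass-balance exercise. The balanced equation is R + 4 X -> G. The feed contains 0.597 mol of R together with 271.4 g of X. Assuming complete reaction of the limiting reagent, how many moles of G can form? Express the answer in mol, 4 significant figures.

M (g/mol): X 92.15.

n(R) = 0.5970 mol
n(X) = 271.4 / 92.15 = 2.945 mol
n/ν → R: 0.5970, X: 0.7363; R is limiting.
n(G) = (1/1) × 0.5970 = 0.5970 mol

0.5970 mol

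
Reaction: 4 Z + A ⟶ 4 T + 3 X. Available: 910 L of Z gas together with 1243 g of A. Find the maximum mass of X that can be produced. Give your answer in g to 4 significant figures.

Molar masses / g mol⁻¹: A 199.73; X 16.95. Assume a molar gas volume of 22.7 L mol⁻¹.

n(Z) = 910.0 / 22.7 = 40.09 mol
n(A) = 1243 / 199.73 = 6.223 mol
n/ν for Z = 40.09/4 = 10.02
n/ν for A = 6.223/1 = 6.223
Smallest n/ν is A → limiting reagent.
n(X) = (3/1) × 6.223 = 18.67 mol
mass = 18.67 × 16.95 = 316.5 g

316.5 g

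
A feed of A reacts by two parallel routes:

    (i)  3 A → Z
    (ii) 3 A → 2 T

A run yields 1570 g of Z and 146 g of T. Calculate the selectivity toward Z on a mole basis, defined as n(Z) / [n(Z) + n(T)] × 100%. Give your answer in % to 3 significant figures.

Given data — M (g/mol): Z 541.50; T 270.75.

84.3 %

n(Z) = 1570 / 541.50 = 2.899 mol
n(T) = 146 / 270.75 = 0.5392 mol
selectivity = 2.899/(2.899+0.5392) × 100 = 84.32 %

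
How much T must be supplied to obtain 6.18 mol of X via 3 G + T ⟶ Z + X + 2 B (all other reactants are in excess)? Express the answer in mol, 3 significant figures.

6.18 mol

n(X) = 6.180 mol
n(T) = (1/1) × 6.180 = 6.180 mol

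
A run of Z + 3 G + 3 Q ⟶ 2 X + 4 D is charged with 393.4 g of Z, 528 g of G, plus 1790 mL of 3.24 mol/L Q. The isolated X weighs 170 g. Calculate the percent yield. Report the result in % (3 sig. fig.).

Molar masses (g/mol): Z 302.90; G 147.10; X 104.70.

67.9 %

n(Z) = 393.4 / 302.90 = 1.299 mol
n(G) = 528.0 / 147.10 = 3.589 mol
n(Q) = 3.24 × 1790/1000 = 5.800 mol
n/ν → Z: 1.299, G: 1.196, Q: 1.933; G is limiting.
theoretical n(X) = (2/3) × 3.589 = 2.393 mol → 250.5 g
% yield = 170 / 250.5 × 100 = 67.86 %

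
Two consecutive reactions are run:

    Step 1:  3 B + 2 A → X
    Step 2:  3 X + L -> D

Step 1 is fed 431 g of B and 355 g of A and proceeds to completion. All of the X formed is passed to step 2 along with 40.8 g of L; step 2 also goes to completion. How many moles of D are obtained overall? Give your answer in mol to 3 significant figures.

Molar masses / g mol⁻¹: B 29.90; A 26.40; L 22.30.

1.60 mol

Step 1:
n(B) = 431.0 / 29.90 = 14.41 mol
n(A) = 355.0 / 26.40 = 13.45 mol
n/ν for B = 14.41/3 = 4.803
n/ν for A = 13.45/2 = 6.725
Smallest n/ν is B → limiting reagent.
n(X) produced = (1/3) × 14.41 = 4.803 mol
Step 2:
n(X) available = 4.803 mol
n(L) = 40.80 / 22.30 = 1.830 mol
n/ν for X = 4.803/3 = 1.601
n/ν for L = 1.830/1 = 1.830
Smallest n/ν is X → limiting reagent.
n(D) = (1/3) × 4.803 = 1.601 mol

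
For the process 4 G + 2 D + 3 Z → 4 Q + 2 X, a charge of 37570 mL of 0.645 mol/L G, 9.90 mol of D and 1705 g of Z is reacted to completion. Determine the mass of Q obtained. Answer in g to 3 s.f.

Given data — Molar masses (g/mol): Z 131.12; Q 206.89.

n(G) = 0.645 × 37570/1000 = 24.23 mol
n(D) = 9.900 mol
n(Z) = 1705 / 131.12 = 13.00 mol
n/ν → G: 6.058, D: 4.950, Z: 4.333; Z is limiting.
n(Q) = (4/3) × 13.00 = 17.33 mol
mass = 17.33 × 206.89 = 3585 g

3590 g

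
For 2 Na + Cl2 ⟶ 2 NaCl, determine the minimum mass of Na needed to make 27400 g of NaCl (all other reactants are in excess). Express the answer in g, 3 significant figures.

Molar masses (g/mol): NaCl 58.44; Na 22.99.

10800 g

n(NaCl) = 27400 / 58.44 = 468.9 mol
n(Na) = (2/2) × 468.9 = 468.9 mol
mass = 468.9 × 22.99 = 10780 g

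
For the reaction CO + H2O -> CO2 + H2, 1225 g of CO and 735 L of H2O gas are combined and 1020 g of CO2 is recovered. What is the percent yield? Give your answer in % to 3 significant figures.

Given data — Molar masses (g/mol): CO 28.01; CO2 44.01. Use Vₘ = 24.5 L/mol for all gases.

77.3 %

n(CO) = 1225 / 28.01 = 43.73 mol
n(H2O) = 735.0 / 24.5 = 30.00 mol
n/ν → CO: 43.73, H2O: 30.00; H2O is limiting.
theoretical n(CO2) = (1/1) × 30.00 = 30.00 mol → 1320 g
% yield = 1020 / 1320 × 100 = 77.27 %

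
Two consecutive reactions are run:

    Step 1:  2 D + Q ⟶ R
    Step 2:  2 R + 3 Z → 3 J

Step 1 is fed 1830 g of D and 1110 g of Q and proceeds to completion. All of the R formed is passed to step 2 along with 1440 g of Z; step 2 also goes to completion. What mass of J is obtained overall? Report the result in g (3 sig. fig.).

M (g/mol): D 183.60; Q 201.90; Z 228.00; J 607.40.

Step 1:
n(D) = 1830 / 183.60 = 9.967 mol
n(Q) = 1110 / 201.90 = 5.498 mol
n/ν → D: 4.984, Q: 5.498; D is limiting.
n(R) produced = (1/2) × 9.967 = 4.984 mol
Step 2:
n(R) available = 4.984 mol
n(Z) = 1440 / 228.00 = 6.316 mol
n/ν → R: 2.492, Z: 2.105; Z is limiting.
n(J) = (3/3) × 6.316 = 6.316 mol
mass = 6.316 × 607.40 = 3836 g

3840 g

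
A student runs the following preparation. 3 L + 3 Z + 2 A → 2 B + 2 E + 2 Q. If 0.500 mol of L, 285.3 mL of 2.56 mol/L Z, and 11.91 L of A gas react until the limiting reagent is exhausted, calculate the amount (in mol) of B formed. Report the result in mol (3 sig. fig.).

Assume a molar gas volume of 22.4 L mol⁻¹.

n(L) = 0.5000 mol
n(Z) = 2.56 × 285.3/1000 = 0.7304 mol
n(A) = 11.91 / 22.4 = 0.5317 mol
n/ν for L = 0.5000/3 = 0.1667
n/ν for Z = 0.7304/3 = 0.2435
n/ν for A = 0.5317/2 = 0.2659
Smallest n/ν is L → limiting reagent.
n(B) = (2/3) × 0.5000 = 0.3333 mol

0.333 mol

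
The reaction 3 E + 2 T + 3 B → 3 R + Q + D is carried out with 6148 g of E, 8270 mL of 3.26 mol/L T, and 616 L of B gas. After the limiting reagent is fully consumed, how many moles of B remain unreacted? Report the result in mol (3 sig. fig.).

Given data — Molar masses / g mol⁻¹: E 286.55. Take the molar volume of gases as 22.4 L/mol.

n(E) = 6148 / 286.55 = 21.46 mol
n(T) = 3.26 × 8270/1000 = 26.96 mol
n(B) = 616.0 / 22.4 = 27.50 mol
n/ν for E = 21.46/3 = 7.153
n/ν for T = 26.96/2 = 13.48
n/ν for B = 27.50/3 = 9.167
Smallest n/ν is E → limiting reagent.
B consumed = (3/3) × 21.46 = 21.46 mol
B remaining = 27.50 − 21.46 = 6.040 mol

6.04 mol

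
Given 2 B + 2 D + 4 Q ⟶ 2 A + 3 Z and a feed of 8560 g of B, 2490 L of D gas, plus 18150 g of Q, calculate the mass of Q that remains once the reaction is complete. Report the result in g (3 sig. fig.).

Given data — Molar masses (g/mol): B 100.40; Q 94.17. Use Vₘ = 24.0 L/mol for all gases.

n(B) = 8560 / 100.40 = 85.26 mol
n(D) = 2490 / 24.0 = 103.8 mol
n(Q) = 18150 / 94.17 = 192.7 mol
n/ν → B: 42.63, D: 51.90, Q: 48.18; B is limiting.
Q consumed = (4/2) × 85.26 = 170.5 mol
Q remaining = 192.7 − 170.5 = 22.20 mol
mass = 22.20 × 94.17 = 2091 g

2090 g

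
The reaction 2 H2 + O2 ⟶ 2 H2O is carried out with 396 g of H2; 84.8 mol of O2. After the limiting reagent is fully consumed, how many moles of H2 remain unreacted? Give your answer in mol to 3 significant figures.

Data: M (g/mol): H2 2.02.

n(H2) = 396.0 / 2.02 = 196.0 mol
n(O2) = 84.80 mol
n/ν → H2: 98.00, O2: 84.80; O2 is limiting.
H2 consumed = (2/1) × 84.80 = 169.6 mol
H2 remaining = 196.0 − 169.6 = 26.40 mol

26.4 mol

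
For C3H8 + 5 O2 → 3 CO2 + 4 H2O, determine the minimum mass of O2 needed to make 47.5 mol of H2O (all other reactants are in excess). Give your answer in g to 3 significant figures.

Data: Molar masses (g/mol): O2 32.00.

n(H2O) = 47.50 mol
n(O2) = (5/4) × 47.50 = 59.38 mol
mass = 59.38 × 32.00 = 1900 g

1900 g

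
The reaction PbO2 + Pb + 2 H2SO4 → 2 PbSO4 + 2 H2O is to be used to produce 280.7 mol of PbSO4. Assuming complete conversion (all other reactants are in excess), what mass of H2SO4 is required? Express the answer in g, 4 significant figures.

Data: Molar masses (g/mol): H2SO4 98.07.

n(PbSO4) = 280.7 mol
n(H2SO4) = (2/2) × 280.7 = 280.7 mol
mass = 280.7 × 98.07 = 27530 g

27530 g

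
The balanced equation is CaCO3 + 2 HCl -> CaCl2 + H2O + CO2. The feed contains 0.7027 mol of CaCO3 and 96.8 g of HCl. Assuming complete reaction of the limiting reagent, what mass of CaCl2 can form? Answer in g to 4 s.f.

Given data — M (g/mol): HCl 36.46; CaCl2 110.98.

77.99 g

n(CaCO3) = 0.7027 mol
n(HCl) = 96.80 / 36.46 = 2.655 mol
n/ν → CaCO3: 0.7027, HCl: 1.328; CaCO3 is limiting.
n(CaCl2) = (1/1) × 0.7027 = 0.7027 mol
mass = 0.7027 × 110.98 = 77.99 g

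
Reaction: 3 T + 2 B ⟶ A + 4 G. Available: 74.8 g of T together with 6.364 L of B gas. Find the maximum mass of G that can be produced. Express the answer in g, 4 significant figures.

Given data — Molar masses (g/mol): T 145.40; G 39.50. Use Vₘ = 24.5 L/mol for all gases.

20.52 g

n(T) = 74.80 / 145.40 = 0.5144 mol
n(B) = 6.364 / 24.5 = 0.2598 mol
n/ν for T = 0.5144/3 = 0.1715
n/ν for B = 0.2598/2 = 0.1299
Smallest n/ν is B → limiting reagent.
n(G) = (4/2) × 0.2598 = 0.5196 mol
mass = 0.5196 × 39.50 = 20.52 g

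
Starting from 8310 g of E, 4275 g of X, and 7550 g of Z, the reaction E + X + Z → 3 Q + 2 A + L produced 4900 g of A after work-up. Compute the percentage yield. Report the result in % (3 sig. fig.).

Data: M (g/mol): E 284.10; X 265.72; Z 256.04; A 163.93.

92.9 %

n(E) = 8310 / 284.10 = 29.25 mol
n(X) = 4275 / 265.72 = 16.09 mol
n(Z) = 7550 / 256.04 = 29.49 mol
n/ν for E = 29.25/1 = 29.25
n/ν for X = 16.09/1 = 16.09
n/ν for Z = 29.49/1 = 29.49
Smallest n/ν is X → limiting reagent.
theoretical n(A) = (2/1) × 16.09 = 32.18 mol → 5275 g
% yield = 4900 / 5275 × 100 = 92.89 %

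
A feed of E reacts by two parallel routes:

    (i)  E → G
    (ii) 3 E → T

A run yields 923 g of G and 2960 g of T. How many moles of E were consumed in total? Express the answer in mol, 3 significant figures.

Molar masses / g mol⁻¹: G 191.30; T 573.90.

20.3 mol

n(G) = 923 / 191.30 = 4.825 mol
n(T) = 2960 / 573.90 = 5.158 mol
n(E) via (i) = (1/1)×4.825 = 4.825 mol
n(E) via (ii) = (3/1)×5.158 = 15.47 mol
total n(E) = 4.825 + 15.47 = 20.30 mol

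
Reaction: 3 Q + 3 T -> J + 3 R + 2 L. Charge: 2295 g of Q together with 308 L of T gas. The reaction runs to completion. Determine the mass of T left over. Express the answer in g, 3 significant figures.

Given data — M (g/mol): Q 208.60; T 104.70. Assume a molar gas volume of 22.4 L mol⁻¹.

288 g

n(Q) = 2295 / 208.60 = 11.00 mol
n(T) = 308.0 / 22.4 = 13.75 mol
n/ν for Q = 11.00/3 = 3.667
n/ν for T = 13.75/3 = 4.583
Smallest n/ν is Q → limiting reagent.
T consumed = (3/3) × 11.00 = 11.00 mol
T remaining = 13.75 − 11.00 = 2.750 mol
mass = 2.750 × 104.70 = 287.9 g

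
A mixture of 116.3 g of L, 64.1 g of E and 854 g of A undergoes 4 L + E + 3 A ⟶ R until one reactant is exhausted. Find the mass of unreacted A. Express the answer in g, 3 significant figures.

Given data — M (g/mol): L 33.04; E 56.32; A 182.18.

n(L) = 116.3 / 33.04 = 3.520 mol
n(E) = 64.10 / 56.32 = 1.138 mol
n(A) = 854.0 / 182.18 = 4.688 mol
n/ν for L = 3.520/4 = 0.8800
n/ν for E = 1.138/1 = 1.138
n/ν for A = 4.688/3 = 1.563
Smallest n/ν is L → limiting reagent.
A consumed = (3/4) × 3.520 = 2.640 mol
A remaining = 4.688 − 2.640 = 2.048 mol
mass = 2.048 × 182.18 = 373.1 g

373 g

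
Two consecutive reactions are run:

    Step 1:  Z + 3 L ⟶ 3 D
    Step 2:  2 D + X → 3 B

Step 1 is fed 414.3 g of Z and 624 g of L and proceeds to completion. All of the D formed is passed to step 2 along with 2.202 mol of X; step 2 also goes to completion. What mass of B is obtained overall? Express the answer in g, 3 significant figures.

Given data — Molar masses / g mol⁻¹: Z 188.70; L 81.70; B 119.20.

Step 1:
n(Z) = 414.3 / 188.70 = 2.196 mol
n(L) = 624.0 / 81.70 = 7.638 mol
n/ν for Z = 2.196/1 = 2.196
n/ν for L = 7.638/3 = 2.546
Smallest n/ν is Z → limiting reagent.
n(D) produced = (3/1) × 2.196 = 6.588 mol
Step 2:
n(D) available = 6.588 mol
n(X) = 2.202 mol
n/ν for D = 6.588/2 = 3.294
n/ν for X = 2.202/1 = 2.202
Smallest n/ν is X → limiting reagent.
n(B) = (3/1) × 2.202 = 6.606 mol
mass = 6.606 × 119.20 = 787.4 g

787 g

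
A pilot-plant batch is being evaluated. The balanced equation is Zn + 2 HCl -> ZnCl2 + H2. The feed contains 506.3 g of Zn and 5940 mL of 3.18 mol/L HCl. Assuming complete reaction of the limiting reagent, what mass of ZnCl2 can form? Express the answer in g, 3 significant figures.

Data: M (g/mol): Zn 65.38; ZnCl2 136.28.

1060 g

n(Zn) = 506.3 / 65.38 = 7.744 mol
n(HCl) = 3.18 × 5940/1000 = 18.89 mol
n/ν for Zn = 7.744/1 = 7.744
n/ν for HCl = 18.89/2 = 9.445
Smallest n/ν is Zn → limiting reagent.
n(ZnCl2) = (1/1) × 7.744 = 7.744 mol
mass = 7.744 × 136.28 = 1055 g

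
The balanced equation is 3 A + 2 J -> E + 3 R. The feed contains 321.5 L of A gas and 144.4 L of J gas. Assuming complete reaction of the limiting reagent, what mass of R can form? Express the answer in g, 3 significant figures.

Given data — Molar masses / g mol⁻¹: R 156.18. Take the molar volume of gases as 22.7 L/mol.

1490 g

n(A) = 321.5 / 22.7 = 14.16 mol
n(J) = 144.4 / 22.7 = 6.361 mol
n/ν for A = 14.16/3 = 4.720
n/ν for J = 6.361/2 = 3.181
Smallest n/ν is J → limiting reagent.
n(R) = (3/2) × 6.361 = 9.542 mol
mass = 9.542 × 156.18 = 1490 g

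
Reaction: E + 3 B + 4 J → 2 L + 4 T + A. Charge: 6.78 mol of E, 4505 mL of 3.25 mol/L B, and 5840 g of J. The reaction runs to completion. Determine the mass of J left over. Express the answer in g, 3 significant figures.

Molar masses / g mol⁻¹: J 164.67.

2630 g

n(E) = 6.780 mol
n(B) = 3.25 × 4505/1000 = 14.64 mol
n(J) = 5840 / 164.67 = 35.46 mol
n/ν for E = 6.780/1 = 6.780
n/ν for B = 14.64/3 = 4.880
n/ν for J = 35.46/4 = 8.865
Smallest n/ν is B → limiting reagent.
J consumed = (4/3) × 14.64 = 19.52 mol
J remaining = 35.46 − 19.52 = 15.94 mol
mass = 15.94 × 164.67 = 2625 g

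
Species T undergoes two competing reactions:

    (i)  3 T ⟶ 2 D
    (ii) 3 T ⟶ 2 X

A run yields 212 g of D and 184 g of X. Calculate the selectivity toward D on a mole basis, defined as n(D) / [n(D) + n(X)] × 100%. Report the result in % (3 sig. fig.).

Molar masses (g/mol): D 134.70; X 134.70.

53.5 %

n(D) = 212 / 134.70 = 1.574 mol
n(X) = 184 / 134.70 = 1.366 mol
selectivity = 1.574/(1.574+1.366) × 100 = 53.54 %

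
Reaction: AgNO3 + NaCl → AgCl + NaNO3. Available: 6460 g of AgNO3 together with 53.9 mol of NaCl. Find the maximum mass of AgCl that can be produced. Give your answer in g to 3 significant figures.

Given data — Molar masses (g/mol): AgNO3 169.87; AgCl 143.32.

5450 g

n(AgNO3) = 6460 / 169.87 = 38.03 mol
n(NaCl) = 53.90 mol
n/ν for AgNO3 = 38.03/1 = 38.03
n/ν for NaCl = 53.90/1 = 53.90
Smallest n/ν is AgNO3 → limiting reagent.
n(AgCl) = (1/1) × 38.03 = 38.03 mol
mass = 38.03 × 143.32 = 5450 g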